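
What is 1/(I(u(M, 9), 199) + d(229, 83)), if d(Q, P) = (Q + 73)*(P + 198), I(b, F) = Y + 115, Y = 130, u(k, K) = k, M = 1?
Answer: 1/85107 ≈ 1.1750e-5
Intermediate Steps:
I(b, F) = 245 (I(b, F) = 130 + 115 = 245)
d(Q, P) = (73 + Q)*(198 + P)
1/(I(u(M, 9), 199) + d(229, 83)) = 1/(245 + (14454 + 73*83 + 198*229 + 83*229)) = 1/(245 + (14454 + 6059 + 45342 + 19007)) = 1/(245 + 84862) = 1/85107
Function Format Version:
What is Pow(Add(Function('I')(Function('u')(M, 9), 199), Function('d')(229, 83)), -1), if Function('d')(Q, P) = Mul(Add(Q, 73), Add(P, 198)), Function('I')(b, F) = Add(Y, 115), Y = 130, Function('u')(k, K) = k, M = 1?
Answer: Rational(1, 85107) ≈ 1.1750e-5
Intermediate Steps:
Function('I')(b, F) = 245 (Function('I')(b, F) = Add(130, 115) = 245)
Function('d')(Q, P) = Mul(Add(73, Q), Add(198, P))
Pow(Add(Function('I')(Function('u')(M, 9), 199), Function('d')(229, 83)), -1) = Pow(Add(245, Add(14454, Mul(73, 83), Mul(198, 229), Mul(83, 229))), -1) = Pow(Add(245, Add(14454, 6059, 45342, 19007)), -1) = Pow(Add(245, 84862), -1) = Pow(85107, -1) = Rational(1, 85107)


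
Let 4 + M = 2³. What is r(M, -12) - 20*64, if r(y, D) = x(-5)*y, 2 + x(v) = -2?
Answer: -1296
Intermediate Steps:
M = 4 (M = -4 + 2³ = -4 + 8 = 4)
x(v) = -4 (x(v) = -2 - 2 = -4)
r(y, D) = -4*y
r(M, -12) - 20*64 = -4*4 - 20*64 = -16 - 1280 = -1296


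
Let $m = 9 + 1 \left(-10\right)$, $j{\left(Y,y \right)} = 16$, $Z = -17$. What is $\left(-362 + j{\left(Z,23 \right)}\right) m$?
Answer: $346$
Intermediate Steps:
$m = -1$ ($m = 9 - 10 = -1$)
$\left(-362 + j{\left(Z,23 \right)}\right) m = \left(-362 + 16\right) \left(-1\right) = \left(-346\right) \left(-1\right) = 346$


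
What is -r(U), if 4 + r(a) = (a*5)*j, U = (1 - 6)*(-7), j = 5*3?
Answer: -2621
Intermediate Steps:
j = 15
U = 35 (U = -5*(-7) = 35)
r(a) = -4 + 75*a (r(a) = -4 + (a*5)*15 = -4 + (5*a)*15 = -4 + 75*a)
-r(U) = -(-4 + 75*35) = -(-4 + 2625) = -1*2621 = -2621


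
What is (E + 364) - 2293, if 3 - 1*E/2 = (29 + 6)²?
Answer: -4373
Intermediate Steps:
E = -2444 (E = 6 - 2*(29 + 6)² = 6 - 2*35² = 6 - 2*1225 = 6 - 2450 = -2444)
(E + 364) - 2293 = (-2444 + 364) - 2293 = -2080 - 2293 = -4373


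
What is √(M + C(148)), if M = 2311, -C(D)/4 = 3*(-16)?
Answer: √2503 ≈ 50.030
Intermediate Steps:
C(D) = 192 (C(D) = -12*(-16) = -4*(-48) = 192)
√(M + C(148)) = √(2311 + 192) = √2503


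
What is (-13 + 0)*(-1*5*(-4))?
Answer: -260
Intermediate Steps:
(-13 + 0)*(-1*5*(-4)) = -(-65)*(-4) = -13*20 = -260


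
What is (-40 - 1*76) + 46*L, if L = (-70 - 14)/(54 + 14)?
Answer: -2938/17 ≈ -172.82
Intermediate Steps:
L = -21/17 (L = -84/68 = -84*1/68 = -21/17 ≈ -1.2353)
(-40 - 1*76) + 46*L = (-40 - 1*76) + 46*(-21/17) = (-40 - 76) - 966/17 = -116 - 966/17 = -2938/17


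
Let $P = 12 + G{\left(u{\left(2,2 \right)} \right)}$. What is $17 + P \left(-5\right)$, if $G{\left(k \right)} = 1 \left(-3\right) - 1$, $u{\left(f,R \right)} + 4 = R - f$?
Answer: $-23$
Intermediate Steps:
$u{\left(f,R \right)} = -4 + R - f$ ($u{\left(f,R \right)} = -4 + \left(R - f\right) = -4 + R - f$)
$G{\left(k \right)} = -4$ ($G{\left(k \right)} = -3 - 1 = -4$)
$P = 8$ ($P = 12 - 4 = 8$)
$17 + P \left(-5\right) = 17 + 8 \left(-5\right) = 17 - 40 = -23$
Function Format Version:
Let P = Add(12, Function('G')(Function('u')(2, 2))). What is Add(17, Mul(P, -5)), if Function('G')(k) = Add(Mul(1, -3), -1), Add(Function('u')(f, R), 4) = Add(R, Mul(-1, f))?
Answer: -23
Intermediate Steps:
Function('u')(f, R) = Add(-4, R, Mul(-1, f)) (Function('u')(f, R) = Add(-4, Add(R, Mul(-1, f))) = Add(-4, R, Mul(-1, f)))
Function('G')(k) = -4 (Function('G')(k) = Add(-3, -1) = -4)
P = 8 (P = Add(12, -4) = 8)
Add(17, Mul(P, -5)) = Add(17, Mul(8, -5)) = Add(17, -40) = -23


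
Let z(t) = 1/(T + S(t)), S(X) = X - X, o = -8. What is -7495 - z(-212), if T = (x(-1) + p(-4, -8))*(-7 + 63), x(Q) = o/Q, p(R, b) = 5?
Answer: -5456361/728 ≈ -7495.0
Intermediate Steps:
x(Q) = -8/Q
S(X) = 0
T = 728 (T = (-8/(-1) + 5)*(-7 + 63) = (-8*(-1) + 5)*56 = (8 + 5)*56 = 13*56 = 728)
z(t) = 1/728 (z(t) = 1/(728 + 0) = 1/728)
-7495 - z(-212) = -7495 - 1*1/728 = -7495 - 1/728 = -5456361/728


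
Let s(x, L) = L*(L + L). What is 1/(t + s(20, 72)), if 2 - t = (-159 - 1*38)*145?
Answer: 1/38935 ≈ 2.5684e-5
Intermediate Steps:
s(x, L) = 2*L**2 (s(x, L) = L*(2*L) = 2*L**2)
t = 28567 (t = 2 - (-159 - 1*38)*145 = 2 - (-159 - 38)*145 = 2 - (-197)*145 = 2 - 1*(-28565) = 2 + 28565 = 28567)
1/(t + s(20, 72)) = 1/(28567 + 2*72**2) = 1/(28567 + 2*5184) = 1/(28567 + 10368) = 1/38935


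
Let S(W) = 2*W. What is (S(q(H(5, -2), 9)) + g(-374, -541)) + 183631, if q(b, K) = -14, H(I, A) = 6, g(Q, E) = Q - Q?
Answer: 183603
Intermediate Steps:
g(Q, E) = 0
(S(q(H(5, -2), 9)) + g(-374, -541)) + 183631 = (2*(-14) + 0) + 183631 = (-28 + 0) + 183631 = -28 + 183631 = 183603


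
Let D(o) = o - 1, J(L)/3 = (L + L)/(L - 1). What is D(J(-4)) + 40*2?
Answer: 419/5 ≈ 83.800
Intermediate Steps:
J(L) = 6*L/(-1 + L) (J(L) = 3*((L + L)/(L - 1)) = 3*((2*L)/(-1 + L)) = 3*(2*L/(-1 + L)) = 6*L/(-1 + L))
D(o) = -1 + o
D(J(-4)) + 40*2 = (-1 + 6*(-4)/(-1 - 4)) + 40*2 = (-1 + 6*(-4)/(-5)) + 80 = (-1 + 6*(-4)*(-1/5)) + 80 = (-1 + 24/5) + 80 = 19/5 + 80 = 419/5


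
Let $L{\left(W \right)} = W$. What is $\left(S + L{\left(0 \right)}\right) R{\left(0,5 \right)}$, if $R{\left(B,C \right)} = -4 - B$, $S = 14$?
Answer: $-56$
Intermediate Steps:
$\left(S + L{\left(0 \right)}\right) R{\left(0,5 \right)} = \left(14 + 0\right) \left(-4 - 0\right) = 14 \left(-4 + 0\right) = 14 \left(-4\right) = -56$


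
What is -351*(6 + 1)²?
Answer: -17199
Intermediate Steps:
-351*(6 + 1)² = -351*7² = -351*49 = -17199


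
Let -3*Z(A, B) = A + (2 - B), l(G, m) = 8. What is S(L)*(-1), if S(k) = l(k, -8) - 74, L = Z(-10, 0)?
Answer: 66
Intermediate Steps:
Z(A, B) = -⅔ - A/3 + B/3 (Z(A, B) = -(A + (2 - B))/3 = -(2 + A - B)/3 = -⅔ - A/3 + B/3)
L = 8/3 (L = -⅔ - ⅓*(-10) + (⅓)*0 = -⅔ + 10/3 + 0 = 8/3 ≈ 2.6667)
S(k) = -66 (S(k) = 8 - 74 = -66)
S(L)*(-1) = -66*(-1) = 66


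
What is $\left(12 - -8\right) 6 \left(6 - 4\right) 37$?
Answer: $8880$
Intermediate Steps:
$\left(12 - -8\right) 6 \left(6 - 4\right) 37 = \left(12 + 8\right) 6 \cdot 2 \cdot 37 = 20 \cdot 12 \cdot 37 = 240 \cdot 37 = 8880$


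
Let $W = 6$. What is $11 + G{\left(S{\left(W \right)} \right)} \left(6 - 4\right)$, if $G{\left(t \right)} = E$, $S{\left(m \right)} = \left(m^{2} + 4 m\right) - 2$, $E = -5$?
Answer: $1$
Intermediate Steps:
$S{\left(m \right)} = -2 + m^{2} + 4 m$
$G{\left(t \right)} = -5$
$11 + G{\left(S{\left(W \right)} \right)} \left(6 - 4\right) = 11 - 5 \left(6 - 4\right) = 11 - 10 = 1$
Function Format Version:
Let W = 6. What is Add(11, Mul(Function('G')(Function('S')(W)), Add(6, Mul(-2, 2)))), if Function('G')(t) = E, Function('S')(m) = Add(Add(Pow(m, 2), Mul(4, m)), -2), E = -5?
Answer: 1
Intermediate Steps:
Function('S')(m) = Add(-2, Pow(m, 2), Mul(4, m))
Function('G')(t) = -5
Add(11, Mul(Function('G')(Function('S')(W)), Add(6, Mul(-2, 2)))) = Add(11, Mul(-5, Add(6, Mul(-2, 2)))) = Add(11, Mul(-5, Add(6, -4))) = Add(11, Mul(-5, 2)) = Add(11, -10) = 1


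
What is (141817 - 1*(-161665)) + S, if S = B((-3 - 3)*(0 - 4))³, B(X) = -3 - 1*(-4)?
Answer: 303483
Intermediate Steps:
B(X) = 1 (B(X) = -3 + 4 = 1)
S = 1 (S = 1³ = 1)
(141817 - 1*(-161665)) + S = (141817 - 1*(-161665)) + 1 = (141817 + 161665) + 1 = 303482 + 1 = 303483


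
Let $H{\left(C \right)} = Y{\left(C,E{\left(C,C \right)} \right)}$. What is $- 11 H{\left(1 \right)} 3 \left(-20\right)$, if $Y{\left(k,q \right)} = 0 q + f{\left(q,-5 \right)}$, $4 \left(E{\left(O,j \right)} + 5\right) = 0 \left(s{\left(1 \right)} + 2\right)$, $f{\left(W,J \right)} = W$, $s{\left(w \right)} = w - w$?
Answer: $-3300$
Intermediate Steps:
$s{\left(w \right)} = 0$
$E{\left(O,j \right)} = -5$ ($E{\left(O,j \right)} = -5 + \frac{0 \left(0 + 2\right)}{4} = -5 + \frac{0 \cdot 2}{4} = -5 + \frac{1}{4} \cdot 0 = -5 + 0 = -5$)
$Y{\left(k,q \right)} = q$ ($Y{\left(k,q \right)} = 0 q + q = 0 + q = q$)
$H{\left(C \right)} = -5$
$- 11 H{\left(1 \right)} 3 \left(-20\right) = - 11 \left(\left(-5\right) 3\right) \left(-20\right) = \left(-11\right) \left(-15\right) \left(-20\right) = 165 \left(-20\right) = -3300$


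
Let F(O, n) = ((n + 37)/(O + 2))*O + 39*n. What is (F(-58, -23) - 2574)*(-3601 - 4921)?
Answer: 29456293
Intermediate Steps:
F(O, n) = 39*n + O*(37 + n)/(2 + O) (F(O, n) = ((37 + n)/(2 + O))*O + 39*n = O*(37 + n)/(2 + O) + 39*n = 39*n + O*(37 + n)/(2 + O))
(F(-58, -23) - 2574)*(-3601 - 4921) = ((37*(-58) + 78*(-23) + 40*(-58)*(-23))/(2 - 58) - 2574)*(-3601 - 4921) = ((-2146 - 1794 + 53360)/(-56) - 2574)*(-8522) = (-1/56*49420 - 2574)*(-8522) = (-1765/2 - 2574)*(-8522) = -6913/2*(-8522) = 29456293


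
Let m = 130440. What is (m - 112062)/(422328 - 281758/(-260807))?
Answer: 2396555523/55073190227 ≈ 0.043516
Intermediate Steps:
(m - 112062)/(422328 - 281758/(-260807)) = (130440 - 112062)/(422328 - 281758/(-260807)) = 18378/(422328 - 281758*(-1/260807)) = 18378/(422328 + 281758/260807) = 18378/(110146380454/260807) = 18378*(260807/110146380454) = 2396555523/55073190227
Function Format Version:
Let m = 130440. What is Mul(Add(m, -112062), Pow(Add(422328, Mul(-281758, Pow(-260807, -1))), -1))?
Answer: Rational(2396555523, 55073190227) ≈ 0.043516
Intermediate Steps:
Mul(Add(m, -112062), Pow(Add(422328, Mul(-281758, Pow(-260807, -1))), -1)) = Mul(Add(130440, -112062), Pow(Add(422328, Mul(-281758, Pow(-260807, -1))), -1)) = Mul(18378, Pow(Add(422328, Mul(-281758, Rational(-1, 260807))), -1)) = Mul(18378, Pow(Add(422328, Rational(281758, 260807)), -1)) = Mul(18378, Pow(Rational(110146380454, 260807), -1)) = Mul(18378, Rational(260807, 110146380454)) = Rational(2396555523, 55073190227)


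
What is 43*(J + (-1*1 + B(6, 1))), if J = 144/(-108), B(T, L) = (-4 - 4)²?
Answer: 7955/3 ≈ 2651.7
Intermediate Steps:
B(T, L) = 64 (B(T, L) = (-8)² = 64)
J = -4/3 (J = 144*(-1/108) = -4/3 ≈ -1.3333)
43*(J + (-1*1 + B(6, 1))) = 43*(-4/3 + (-1*1 + 64)) = 43*(-4/3 + (-1 + 64)) = 43*(-4/3 + 63) = 43*(185/3) = 7955/3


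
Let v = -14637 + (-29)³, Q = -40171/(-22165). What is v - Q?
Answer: -865051461/22165 ≈ -39028.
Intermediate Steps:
Q = 40171/22165 (Q = -40171*(-1/22165) = 40171/22165 ≈ 1.8124)
v = -39026 (v = -14637 - 24389 = -39026)
v - Q = -39026 - 1*40171/22165 = -39026 - 40171/22165 = -865051461/22165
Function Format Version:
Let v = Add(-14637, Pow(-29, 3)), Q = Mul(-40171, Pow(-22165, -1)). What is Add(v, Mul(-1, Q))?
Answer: Rational(-865051461, 22165) ≈ -39028.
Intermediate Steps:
Q = Rational(40171, 22165) (Q = Mul(-40171, Rational(-1, 22165)) = Rational(40171, 22165) ≈ 1.8124)
v = -39026 (v = Add(-14637, -24389) = -39026)
Add(v, Mul(-1, Q)) = Add(-39026, Mul(-1, Rational(40171, 22165))) = Add(-39026, Rational(-40171, 22165)) = Rational(-865051461, 22165)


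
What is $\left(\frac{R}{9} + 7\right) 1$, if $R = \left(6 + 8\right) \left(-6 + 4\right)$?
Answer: $\frac{35}{9} \approx 3.8889$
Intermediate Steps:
$R = -28$ ($R = 14 \left(-2\right) = -28$)
$\left(\frac{R}{9} + 7\right) 1 = \left(- \frac{28}{9} + 7\right) 1 = \frac{35}{9} \cdot 1 = \frac{35}{9}$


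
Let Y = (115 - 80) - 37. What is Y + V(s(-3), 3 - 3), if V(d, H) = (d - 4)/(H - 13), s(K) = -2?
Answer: -20/13 ≈ -1.5385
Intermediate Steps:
Y = -2 (Y = 35 - 37 = -2)
V(d, H) = (-4 + d)/(-13 + H)
Y + V(s(-3), 3 - 3) = -2 + (-4 - 2)/(-13 + (3 - 3)) = -2 - 6/(-13 + 0) = -2 - 6/(-13) = -2 - 1/13*(-6) = -2 + 6/13 = -20/13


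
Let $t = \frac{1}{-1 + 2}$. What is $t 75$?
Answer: $75$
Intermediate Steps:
$t = 1$ ($t = 1^{-1} = 1$)
$t 75 = 1 \cdot 75 = 75$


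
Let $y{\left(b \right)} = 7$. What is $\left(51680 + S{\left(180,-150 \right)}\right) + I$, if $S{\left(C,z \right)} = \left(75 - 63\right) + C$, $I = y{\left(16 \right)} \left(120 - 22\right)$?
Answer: $52558$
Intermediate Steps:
$I = 686$ ($I = 7 \left(120 - 22\right) = 7 \cdot 98 = 686$)
$S{\left(C,z \right)} = 12 + C$
$\left(51680 + S{\left(180,-150 \right)}\right) + I = \left(51680 + \left(12 + 180\right)\right) + 686 = \left(51680 + 192\right) + 686 = 51872 + 686 = 52558$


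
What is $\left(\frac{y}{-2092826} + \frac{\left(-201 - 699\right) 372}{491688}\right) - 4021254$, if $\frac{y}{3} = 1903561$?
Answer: $- \frac{57471443974552623}{14291908754} \approx -4.0213 \cdot 10^{6}$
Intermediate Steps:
$y = 5710683$ ($y = 3 \cdot 1903561 = 5710683$)
$\left(\frac{y}{-2092826} + \frac{\left(-201 - 699\right) 372}{491688}\right) - 4021254 = \left(\frac{5710683}{-2092826} + \frac{\left(-201 - 699\right) 372}{491688}\right) - 4021254 = \left(5710683 \left(- \frac{1}{2092826}\right) + \left(-900\right) 372 \cdot \frac{1}{491688}\right) - 4021254 = \left(- \frac{5710683}{2092826} - \frac{4650}{6829}\right) - 4021254 = - \frac{48729895107}{14291908754} - 4021254 = - \frac{57471443974552623}{14291908754}$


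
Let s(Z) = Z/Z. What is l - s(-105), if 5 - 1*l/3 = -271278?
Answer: 813848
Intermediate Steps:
s(Z) = 1
l = 813849 (l = 15 - 3*(-271278) = 15 + 813834 = 813849)
l - s(-105) = 813849 - 1*1 = 813849 - 1 = 813848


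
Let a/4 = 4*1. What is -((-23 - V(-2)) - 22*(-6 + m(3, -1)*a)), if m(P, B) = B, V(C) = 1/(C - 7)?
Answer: -4150/9 ≈ -461.11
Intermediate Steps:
V(C) = 1/(-7 + C)
a = 16 (a = 4*(4*1) = 4*4 = 16)
-((-23 - V(-2)) - 22*(-6 + m(3, -1)*a)) = -((-23 - 1/(-7 - 2)) - 22*(-6 - 1*16)) = -((-23 - 1/(-9)) - 22*(-6 - 16)) = -((-23 - 1*(-⅑)) - 22*(-22)) = -((-23 + ⅑) + 484) = -(-206/9 + 484) = -1*4150/9 = -4150/9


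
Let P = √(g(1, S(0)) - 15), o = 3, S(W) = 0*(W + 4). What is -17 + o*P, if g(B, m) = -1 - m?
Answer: -17 + 12*I ≈ -17.0 + 12.0*I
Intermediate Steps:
S(W) = 0 (S(W) = 0*(4 + W) = 0)
P = 4*I (P = √((-1 - 1*0) - 15) = √((-1 + 0) - 15) = √(-1 - 15) = √(-16) = 4*I ≈ 4.0*I)
-17 + o*P = -17 + 3*(4*I) = -17 + 12*I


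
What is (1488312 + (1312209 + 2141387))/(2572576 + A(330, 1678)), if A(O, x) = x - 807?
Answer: 4941908/2573447 ≈ 1.9203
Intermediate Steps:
A(O, x) = -807 + x
(1488312 + (1312209 + 2141387))/(2572576 + A(330, 1678)) = (1488312 + (1312209 + 2141387))/(2572576 + (-807 + 1678)) = (1488312 + 3453596)/(2572576 + 871) = 4941908/2573447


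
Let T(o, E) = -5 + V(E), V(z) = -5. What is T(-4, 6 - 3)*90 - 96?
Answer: -996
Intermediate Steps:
T(o, E) = -10 (T(o, E) = -5 - 5 = -10)
T(-4, 6 - 3)*90 - 96 = -10*90 - 96 = -900 - 96 = -996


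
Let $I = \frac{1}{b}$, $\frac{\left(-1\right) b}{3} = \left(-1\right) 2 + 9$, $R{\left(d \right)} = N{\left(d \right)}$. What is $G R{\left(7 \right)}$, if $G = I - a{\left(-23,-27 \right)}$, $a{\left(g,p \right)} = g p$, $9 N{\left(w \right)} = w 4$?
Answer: $- \frac{52168}{27} \approx -1932.1$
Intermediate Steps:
$N{\left(w \right)} = \frac{4 w}{9}$ ($N{\left(w \right)} = \frac{w 4}{9} = \frac{4 w}{9}$)
$R{\left(d \right)} = \frac{4 d}{9}$
$b = -21$ ($b = - 3 \left(\left(-1\right) 2 + 9\right) = - 3 \left(-2 + 9\right) = \left(-3\right) 7 = -21$)
$I = - \frac{1}{21}$ ($I = \frac{1}{-21} = - \frac{1}{21} \approx -0.047619$)
$G = - \frac{13042}{21}$ ($G = - \frac{1}{21} - \left(-23\right) \left(-27\right) = - \frac{1}{21} - 621 = - \frac{13042}{21} \approx -621.05$)
$G R{\left(7 \right)} = - \frac{13042 \cdot \frac{4}{9} \cdot 7}{21} = \left(- \frac{13042}{21}\right) \frac{28}{9} = - \frac{52168}{27}$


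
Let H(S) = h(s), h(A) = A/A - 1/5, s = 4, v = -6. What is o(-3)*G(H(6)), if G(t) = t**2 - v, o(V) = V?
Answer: -498/25 ≈ -19.920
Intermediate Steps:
h(A) = 4/5 (h(A) = 1 - 1*1/5 = 1 - 1/5 = 4/5)
H(S) = 4/5
G(t) = 6 + t**2 (G(t) = t**2 - 1*(-6) = t**2 + 6 = 6 + t**2)
o(-3)*G(H(6)) = -3*(6 + (4/5)**2) = -3*(6 + 16/25) = -3*166/25 = -498/25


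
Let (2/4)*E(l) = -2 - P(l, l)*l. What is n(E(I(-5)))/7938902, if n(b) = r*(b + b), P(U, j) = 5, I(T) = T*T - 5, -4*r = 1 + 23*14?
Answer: 16473/3969451 ≈ 0.0041499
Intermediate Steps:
r = -323/4 (r = -(1 + 23*14)/4 = -(1 + 322)/4 = -¼*323 = -323/4 ≈ -80.750)
I(T) = -5 + T² (I(T) = T² - 5 = -5 + T²)
E(l) = -4 - 10*l (E(l) = 2*(-2 - 5*l) = -4 - 10*l)
n(b) = -323*b/2 (n(b) = -323*(b + b)/4 = -323*b/2)
n(E(I(-5)))/7938902 = -323*(-4 - 10*(-5 + (-5)²))/2/7938902 = -323*(-4 - 10*(-5 + 25))/2*(1/7938902) = -323*(-4 - 10*20)/2*(1/7938902) = -323*(-4 - 200)/2*(1/7938902) = -323/2*(-204)*(1/7938902) = 32946*(1/7938902) = 16473/3969451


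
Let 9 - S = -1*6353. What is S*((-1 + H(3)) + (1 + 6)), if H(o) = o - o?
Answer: 38172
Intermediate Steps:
H(o) = 0
S = 6362 (S = 9 - (-1)*6353 = 9 - 1*(-6353) = 9 + 6353 = 6362)
S*((-1 + H(3)) + (1 + 6)) = 6362*((-1 + 0) + (1 + 6)) = 6362*(-1 + 7) = 6362*6 = 38172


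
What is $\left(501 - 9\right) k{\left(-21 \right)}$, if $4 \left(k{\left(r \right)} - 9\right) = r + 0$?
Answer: $1845$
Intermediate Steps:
$k{\left(r \right)} = 9 + \frac{r}{4}$ ($k{\left(r \right)} = 9 + \frac{r + 0}{4} = 9 + \frac{r}{4}$)
$\left(501 - 9\right) k{\left(-21 \right)} = \left(501 - 9\right) \left(9 + \frac{1}{4} \left(-21\right)\right) = 492 \left(9 - \frac{21}{4}\right) = 492 \cdot \frac{15}{4} = 1845$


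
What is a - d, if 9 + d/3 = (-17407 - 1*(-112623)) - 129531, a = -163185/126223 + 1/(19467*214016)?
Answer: 54149875820119486735/525876507104256 ≈ 1.0297e+5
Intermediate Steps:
a = -679869419962097/525876507104256 (a = -163185*1/126223 + (1/19467)*(1/214016) = -163185/126223 + 1/4166249472 = -679869419962097/525876507104256 ≈ -1.2928)
d = -102972 (d = -27 + 3*((-17407 - 1*(-112623)) - 129531) = -27 + 3*((-17407 + 112623) - 129531) = -27 + 3*(95216 - 129531) = -27 + 3*(-34315) = -27 - 102945 = -102972)
a - d = -679869419962097/525876507104256 - 1*(-102972) = -679869419962097/525876507104256 + 102972 = 54149875820119486735/525876507104256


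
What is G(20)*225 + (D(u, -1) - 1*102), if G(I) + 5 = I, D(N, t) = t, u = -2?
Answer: 3272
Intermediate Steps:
G(I) = -5 + I
G(20)*225 + (D(u, -1) - 1*102) = (-5 + 20)*225 + (-1 - 1*102) = 15*225 + (-1 - 102) = 3375 - 103 = 3272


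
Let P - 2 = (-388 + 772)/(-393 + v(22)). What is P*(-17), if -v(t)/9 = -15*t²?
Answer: -738242/21649 ≈ -34.101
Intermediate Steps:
v(t) = 135*t² (v(t) = -(-135)*t² = 135*t²)
P = 43426/21649 (P = 2 + (-388 + 772)/(-393 + 135*22²) = 2 + 384/(-393 + 135*484) = 2 + 384/(-393 + 65340) = 2 + 384/64947 = 2 + 384*(1/64947) = 2 + 128/21649 = 43426/21649 ≈ 2.0059)
P*(-17) = (43426/21649)*(-17) = -738242/21649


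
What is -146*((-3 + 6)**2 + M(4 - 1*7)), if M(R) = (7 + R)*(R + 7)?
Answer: -3650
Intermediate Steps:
M(R) = (7 + R)**2 (M(R) = (7 + R)*(7 + R) = (7 + R)**2)
-146*((-3 + 6)**2 + M(4 - 1*7)) = -146*((-3 + 6)**2 + (7 + (4 - 1*7))**2) = -146*(3**2 + (7 + (4 - 7))**2) = -146*(9 + (7 - 3)**2) = -146*(9 + 4**2) = -146*(9 + 16) = -146*25 = -3650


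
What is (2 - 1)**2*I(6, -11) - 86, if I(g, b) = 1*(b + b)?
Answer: -108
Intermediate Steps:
I(g, b) = 2*b (I(g, b) = 1*(2*b) = 2*b)
(2 - 1)**2*I(6, -11) - 86 = (2 - 1)**2*(2*(-11)) - 86 = 1**2*(-22) - 86 = 1*(-22) - 86 = -22 - 86 = -108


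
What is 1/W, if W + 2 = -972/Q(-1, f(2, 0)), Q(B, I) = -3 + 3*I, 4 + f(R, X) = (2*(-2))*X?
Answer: 5/314 ≈ 0.015924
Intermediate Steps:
f(R, X) = -4 - 4*X (f(R, X) = -4 + (2*(-2))*X = -4 - 4*X)
W = 314/5 (W = -2 - 972/(-3 + 3*(-4 - 4*0)) = -2 - 972/(-3 + 3*(-4 + 0)) = -2 - 972/(-3 + 3*(-4)) = -2 - 972/(-3 - 12) = -2 - 972/(-15) = -2 - 972*(-1/15) = -2 + 324/5 = 314/5 ≈ 62.800)
1/W = 1/(314/5) = 5/314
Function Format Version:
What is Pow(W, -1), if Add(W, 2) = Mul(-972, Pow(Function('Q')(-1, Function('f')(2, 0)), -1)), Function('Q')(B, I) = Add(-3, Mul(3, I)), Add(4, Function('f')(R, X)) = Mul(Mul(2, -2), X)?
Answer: Rational(5, 314) ≈ 0.015924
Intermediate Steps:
Function('f')(R, X) = Add(-4, Mul(-4, X)) (Function('f')(R, X) = Add(-4, Mul(Mul(2, -2), X)) = Add(-4, Mul(-4, X)))
W = Rational(314, 5) (W = Add(-2, Mul(-972, Pow(Add(-3, Mul(3, Add(-4, Mul(-4, 0)))), -1))) = Add(-2, Mul(-972, Pow(Add(-3, Mul(3, Add(-4, 0))), -1))) = Add(-2, Mul(-972, Pow(Add(-3, Mul(3, -4)), -1))) = Add(-2, Mul(-972, Pow(Add(-3, -12), -1))) = Add(-2, Mul(-972, Pow(-15, -1))) = Add(-2, Mul(-972, Rational(-1, 15))) = Add(-2, Rational(324, 5)) = Rational(314, 5) ≈ 62.800)
Pow(W, -1) = Pow(Rational(314, 5), -1) = Rational(5, 314)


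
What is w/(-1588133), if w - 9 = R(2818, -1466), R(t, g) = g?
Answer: 1457/1588133 ≈ 0.00091743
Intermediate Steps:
w = -1457 (w = 9 - 1466 = -1457)
w/(-1588133) = -1457/(-1588133) = -1457*(-1/1588133) = 1457/1588133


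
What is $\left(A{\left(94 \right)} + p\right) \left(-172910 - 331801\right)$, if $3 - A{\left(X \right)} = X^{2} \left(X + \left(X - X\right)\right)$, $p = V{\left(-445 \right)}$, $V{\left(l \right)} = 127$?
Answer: $419139268794$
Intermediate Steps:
$p = 127$
$A{\left(X \right)} = 3 - X^{3}$ ($A{\left(X \right)} = 3 - X^{2} \left(X + \left(X - X\right)\right) = 3 - X^{2} \left(X + 0\right) = 3 - X^{2} X = 3 - X^{3}$)
$\left(A{\left(94 \right)} + p\right) \left(-172910 - 331801\right) = \left(\left(3 - 94^{3}\right) + 127\right) \left(-172910 - 331801\right) = \left(\left(3 - 830584\right) + 127\right) \left(-504711\right) = \left(-830581 + 127\right) \left(-504711\right) = \left(-830454\right) \left(-504711\right) = 419139268794$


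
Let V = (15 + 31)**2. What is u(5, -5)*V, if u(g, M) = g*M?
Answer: -52900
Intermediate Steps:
u(g, M) = M*g
V = 2116 (V = 46**2 = 2116)
u(5, -5)*V = -5*5*2116 = -25*2116 = -52900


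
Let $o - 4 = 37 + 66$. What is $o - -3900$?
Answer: $4007$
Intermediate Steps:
$o = 107$ ($o = 4 + \left(37 + 66\right) = 4 + 103 = 107$)
$o - -3900 = 107 - -3900 = 107 + 3900 = 4007$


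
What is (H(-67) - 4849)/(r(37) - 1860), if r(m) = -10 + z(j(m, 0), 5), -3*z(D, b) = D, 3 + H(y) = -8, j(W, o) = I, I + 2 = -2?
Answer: 7290/2803 ≈ 2.6008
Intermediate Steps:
I = -4 (I = -2 - 2 = -4)
j(W, o) = -4
H(y) = -11 (H(y) = -3 - 8 = -11)
z(D, b) = -D/3
r(m) = -26/3 (r(m) = -10 - 1/3*(-4) = -10 + 4/3 = -26/3)
(H(-67) - 4849)/(r(37) - 1860) = (-11 - 4849)/(-26/3 - 1860) = -4860/(-5606/3) = -4860*(-3/5606) = 7290/2803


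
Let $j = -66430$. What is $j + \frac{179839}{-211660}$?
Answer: $- \frac{14060753639}{211660} \approx -66431.0$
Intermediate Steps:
$j + \frac{179839}{-211660} = -66430 + \frac{179839}{-211660} = -66430 + 179839 \left(- \frac{1}{211660}\right) = -66430 - \frac{179839}{211660} = - \frac{14060753639}{211660}$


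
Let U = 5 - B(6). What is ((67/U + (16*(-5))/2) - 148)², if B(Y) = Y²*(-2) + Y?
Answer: 176384961/5041 ≈ 34990.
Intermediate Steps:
B(Y) = Y - 2*Y² (B(Y) = -2*Y² + Y = Y - 2*Y²)
U = 71 (U = 5 - 6*(1 - 2*6) = 5 - 6*(1 - 12) = 5 - 6*(-11) = 5 - 1*(-66) = 5 + 66 = 71)
((67/U + (16*(-5))/2) - 148)² = ((67/71 + (16*(-5))/2) - 148)² = ((67*(1/71) - 80*½) - 148)² = ((67/71 - 40) - 148)² = (-2773/71 - 148)² = (-13281/71)² = 176384961/5041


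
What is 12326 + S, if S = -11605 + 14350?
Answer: 15071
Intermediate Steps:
S = 2745
12326 + S = 12326 + 2745 = 15071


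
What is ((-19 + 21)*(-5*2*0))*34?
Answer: 0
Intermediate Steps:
((-19 + 21)*(-5*2*0))*34 = (2*(-10*0))*34 = (2*0)*34 = 0*34 = 0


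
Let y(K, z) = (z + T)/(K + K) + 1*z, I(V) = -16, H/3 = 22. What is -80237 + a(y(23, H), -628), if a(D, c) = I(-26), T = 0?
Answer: -80253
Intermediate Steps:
H = 66 (H = 3*22 = 66)
y(K, z) = z + z/(2*K) (y(K, z) = (z + 0)/(K + K) + 1*z = z/((2*K)) + z = z*(1/(2*K)) + z = z/(2*K) + z = z + z/(2*K))
a(D, c) = -16
-80237 + a(y(23, H), -628) = -80237 - 16 = -80253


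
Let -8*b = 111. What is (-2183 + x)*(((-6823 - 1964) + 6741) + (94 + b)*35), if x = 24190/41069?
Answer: -543781794279/328552 ≈ -1.6551e+6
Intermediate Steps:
b = -111/8 (b = -⅛*111 = -111/8 ≈ -13.875)
x = 24190/41069 (x = 24190*(1/41069) = 24190/41069 ≈ 0.58901)
(-2183 + x)*(((-6823 - 1964) + 6741) + (94 + b)*35) = (-2183 + 24190/41069)*(((-6823 - 1964) + 6741) + (94 - 111/8)*35) = -89629437*((-8787 + 6741) + (641/8)*35)/41069 = -89629437*(-2046 + 22435/8)/41069 = -89629437/41069*6067/8 = -543781794279/328552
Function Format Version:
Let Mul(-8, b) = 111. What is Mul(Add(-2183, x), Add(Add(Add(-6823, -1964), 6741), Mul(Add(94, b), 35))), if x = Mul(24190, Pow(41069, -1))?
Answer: Rational(-543781794279, 328552) ≈ -1.6551e+6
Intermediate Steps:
b = Rational(-111, 8) (b = Mul(Rational(-1, 8), 111) = Rational(-111, 8) ≈ -13.875)
x = Rational(24190, 41069) (x = Mul(24190, Rational(1, 41069)) = Rational(24190, 41069) ≈ 0.58901)
Mul(Add(-2183, x), Add(Add(Add(-6823, -1964), 6741), Mul(Add(94, b), 35))) = Mul(Add(-2183, Rational(24190, 41069)), Add(Add(Add(-6823, -1964), 6741), Mul(Add(94, Rational(-111, 8)), 35))) = Mul(Rational(-89629437, 41069), Add(Add(-8787, 6741), Mul(Rational(641, 8), 35))) = Mul(Rational(-89629437, 41069), Add(-2046, Rational(22435, 8))) = Mul(Rational(-89629437, 41069), Rational(6067, 8)) = Rational(-543781794279, 328552)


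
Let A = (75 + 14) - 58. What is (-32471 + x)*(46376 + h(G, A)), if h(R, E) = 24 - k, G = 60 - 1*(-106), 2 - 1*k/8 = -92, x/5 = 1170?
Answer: -1215195408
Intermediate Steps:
x = 5850 (x = 5*1170 = 5850)
k = 752 (k = 16 - 8*(-92) = 16 + 736 = 752)
A = 31 (A = 89 - 58 = 31)
G = 166 (G = 60 + 106 = 166)
h(R, E) = -728 (h(R, E) = 24 - 1*752 = 24 - 752 = -728)
(-32471 + x)*(46376 + h(G, A)) = (-32471 + 5850)*(46376 - 728) = -26621*45648 = -1215195408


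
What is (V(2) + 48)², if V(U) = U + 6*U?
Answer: 3844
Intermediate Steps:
V(U) = 7*U
(V(2) + 48)² = (7*2 + 48)² = (14 + 48)² = 62² = 3844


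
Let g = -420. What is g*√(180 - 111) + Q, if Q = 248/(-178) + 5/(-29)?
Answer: -4041/2581 - 420*√69 ≈ -3490.3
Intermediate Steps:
Q = -4041/2581 (Q = 248*(-1/178) + 5*(-1/29) = -124/89 - 5/29 = -4041/2581 ≈ -1.5657)
g*√(180 - 111) + Q = -420*√(180 - 111) - 4041/2581 = -420*√69 - 4041/2581 = -4041/2581 - 420*√69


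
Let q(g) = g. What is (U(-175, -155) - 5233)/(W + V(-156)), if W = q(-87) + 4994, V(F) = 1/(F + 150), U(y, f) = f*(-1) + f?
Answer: -31398/29441 ≈ -1.0665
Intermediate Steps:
U(y, f) = 0 (U(y, f) = -f + f = 0)
V(F) = 1/(150 + F)
W = 4907 (W = -87 + 4994 = 4907)
(U(-175, -155) - 5233)/(W + V(-156)) = (0 - 5233)/(4907 + 1/(150 - 156)) = -5233/(4907 + 1/(-6)) = -5233/(4907 - ⅙) = -5233/29441/6 = -5233*6/29441 = -31398/29441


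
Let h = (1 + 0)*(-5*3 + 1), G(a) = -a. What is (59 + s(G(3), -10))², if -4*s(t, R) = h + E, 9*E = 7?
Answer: 5031049/1296 ≈ 3882.0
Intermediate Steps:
E = 7/9 (E = (⅑)*7 = 7/9 ≈ 0.77778)
h = -14 (h = 1*(-15 + 1) = 1*(-14) = -14)
s(t, R) = 119/36 (s(t, R) = -(-14 + 7/9)/4 = -¼*(-119/9) = 119/36)
(59 + s(G(3), -10))² = (59 + 119/36)² = (2243/36)² = 5031049/1296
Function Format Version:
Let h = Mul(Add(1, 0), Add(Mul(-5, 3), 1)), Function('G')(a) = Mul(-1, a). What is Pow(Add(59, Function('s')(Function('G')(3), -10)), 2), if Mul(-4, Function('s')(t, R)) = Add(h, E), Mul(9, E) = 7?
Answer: Rational(5031049, 1296) ≈ 3882.0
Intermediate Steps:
E = Rational(7, 9) (E = Mul(Rational(1, 9), 7) = Rational(7, 9) ≈ 0.77778)
h = -14 (h = Mul(1, Add(-15, 1)) = Mul(1, -14) = -14)
Function('s')(t, R) = Rational(119, 36) (Function('s')(t, R) = Mul(Rational(-1, 4), Add(-14, Rational(7, 9))) = Mul(Rational(-1, 4), Rational(-119, 9)) = Rational(119, 36))
Pow(Add(59, Function('s')(Function('G')(3), -10)), 2) = Pow(Add(59, Rational(119, 36)), 2) = Pow(Rational(2243, 36), 2) = Rational(5031049, 1296)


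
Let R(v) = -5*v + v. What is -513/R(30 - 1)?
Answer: 513/116 ≈ 4.4224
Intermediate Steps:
R(v) = -4*v
-513/R(30 - 1) = -513*(-1/(4*(30 - 1))) = -513/((-4*29)) = -513/(-116) = -513*(-1/116) = 513/116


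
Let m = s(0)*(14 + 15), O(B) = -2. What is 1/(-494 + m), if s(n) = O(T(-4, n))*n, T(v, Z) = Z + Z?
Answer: -1/494 ≈ -0.0020243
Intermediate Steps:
T(v, Z) = 2*Z
s(n) = -2*n
m = 0 (m = (-2*0)*(14 + 15) = 0*29 = 0)
1/(-494 + m) = 1/(-494 + 0) = 1/(-494) = -1/494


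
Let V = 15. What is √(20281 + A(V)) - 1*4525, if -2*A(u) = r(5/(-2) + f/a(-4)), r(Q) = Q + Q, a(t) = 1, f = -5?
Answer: -4525 + √81154/2 ≈ -4382.6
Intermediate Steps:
r(Q) = 2*Q
A(u) = 15/2 (A(u) = -(5/(-2) - 5/1) = -(5*(-½) - 5*1) = -(-5/2 - 5) = -(-15)/2 = -½*(-15) = 15/2)
√(20281 + A(V)) - 1*4525 = √(20281 + 15/2) - 1*4525 = √(40577/2) - 4525 = √81154/2 - 4525 = -4525 + √81154/2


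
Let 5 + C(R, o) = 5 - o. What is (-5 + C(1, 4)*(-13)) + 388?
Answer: 435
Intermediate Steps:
C(R, o) = -o (C(R, o) = -5 + (5 - o) = -o)
(-5 + C(1, 4)*(-13)) + 388 = (-5 - 1*4*(-13)) + 388 = (-5 - 4*(-13)) + 388 = (-5 + 52) + 388 = 47 + 388 = 435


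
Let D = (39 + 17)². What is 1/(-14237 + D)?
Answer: -1/11101 ≈ -9.0082e-5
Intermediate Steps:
D = 3136 (D = 56² = 3136)
1/(-14237 + D) = 1/(-14237 + 3136) = 1/(-11101) = -1/11101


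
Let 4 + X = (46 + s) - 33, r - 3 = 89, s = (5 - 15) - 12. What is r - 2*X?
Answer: 118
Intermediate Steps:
s = -22 (s = -10 - 12 = -22)
r = 92 (r = 3 + 89 = 92)
X = -13 (X = -4 + ((46 - 22) - 33) = -4 + (24 - 33) = -4 - 9 = -13)
r - 2*X = 92 - 2*(-13) = 92 + 26 = 118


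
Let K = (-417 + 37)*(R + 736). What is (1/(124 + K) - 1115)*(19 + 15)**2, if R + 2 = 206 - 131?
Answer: -99021526849/76824 ≈ -1.2889e+6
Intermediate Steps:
R = 73 (R = -2 + (206 - 131) = -2 + 75 = 73)
K = -307420 (K = (-417 + 37)*(73 + 736) = -380*809 = -307420)
(1/(124 + K) - 1115)*(19 + 15)**2 = (1/(124 - 307420) - 1115)*(19 + 15)**2 = (1/(-307296) - 1115)*34**2 = (-1/307296 - 1115)*1156 = -342635041/307296*1156 = -99021526849/76824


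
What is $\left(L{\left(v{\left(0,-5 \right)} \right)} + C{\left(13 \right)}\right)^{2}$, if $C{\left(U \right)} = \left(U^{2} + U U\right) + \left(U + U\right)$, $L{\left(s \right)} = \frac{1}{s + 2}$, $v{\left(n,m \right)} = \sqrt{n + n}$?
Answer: $\frac{531441}{4} \approx 1.3286 \cdot 10^{5}$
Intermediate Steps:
$v{\left(n,m \right)} = \sqrt{2} \sqrt{n}$ ($v{\left(n,m \right)} = \sqrt{2 n} = \sqrt{2} \sqrt{n}$)
$L{\left(s \right)} = \frac{1}{2 + s}$
$C{\left(U \right)} = 2 U + 2 U^{2}$ ($C{\left(U \right)} = \left(U^{2} + U^{2}\right) + 2 U = 2 U^{2} + 2 U = 2 U + 2 U^{2}$)
$\left(L{\left(v{\left(0,-5 \right)} \right)} + C{\left(13 \right)}\right)^{2} = \left(\frac{1}{2 + \sqrt{2} \sqrt{0}} + 2 \cdot 13 \left(1 + 13\right)\right)^{2} = \left(\frac{1}{2 + \sqrt{2} \cdot 0} + 2 \cdot 13 \cdot 14\right)^{2} = \left(\frac{1}{2 + 0} + 364\right)^{2} = \left(\frac{1}{2} + 364\right)^{2} = \left(\frac{729}{2}\right)^{2} = \frac{531441}{4}$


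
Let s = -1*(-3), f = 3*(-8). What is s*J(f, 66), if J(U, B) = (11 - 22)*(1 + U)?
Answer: 759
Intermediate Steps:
f = -24
J(U, B) = -11 - 11*U (J(U, B) = -11*(1 + U) = -11 - 11*U)
s = 3
s*J(f, 66) = 3*(-11 - 11*(-24)) = 3*(-11 + 264) = 3*253 = 759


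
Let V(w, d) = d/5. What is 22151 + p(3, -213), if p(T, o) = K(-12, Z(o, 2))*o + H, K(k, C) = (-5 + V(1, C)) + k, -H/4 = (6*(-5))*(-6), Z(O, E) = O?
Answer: 170629/5 ≈ 34126.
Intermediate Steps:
V(w, d) = d/5 (V(w, d) = d*(⅕) = d/5)
H = -720 (H = -4*6*(-5)*(-6) = -(-120)*(-6) = -4*180 = -720)
K(k, C) = -5 + k + C/5 (K(k, C) = (-5 + C/5) + k = -5 + k + C/5)
p(T, o) = -720 + o*(-17 + o/5) (p(T, o) = (-5 - 12 + o/5)*o - 720 = (-17 + o/5)*o - 720 = o*(-17 + o/5) - 720 = -720 + o*(-17 + o/5))
22151 + p(3, -213) = 22151 + (-720 + (⅕)*(-213)*(-85 - 213)) = 22151 + (-720 + (⅕)*(-213)*(-298)) = 22151 + (-720 + 63474/5) = 22151 + 59874/5 = 170629/5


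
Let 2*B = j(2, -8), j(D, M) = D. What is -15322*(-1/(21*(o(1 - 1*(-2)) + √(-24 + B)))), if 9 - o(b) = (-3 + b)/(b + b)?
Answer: 22983/364 - 7661*I*√23/1092 ≈ 63.14 - 33.646*I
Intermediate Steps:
B = 1 (B = (½)*2 = 1)
o(b) = 9 - (-3 + b)/(2*b) (o(b) = 9 - (-3 + b)/(b + b) = 9 - (-3 + b)/(2*b))
-15322*(-1/(21*(o(1 - 1*(-2)) + √(-24 + B)))) = -15322*(-1/(21*((3 + 17*(1 - 1*(-2)))/(2*(1 - 1*(-2))) + √(-24 + 1)))) = -15322*(-1/(21*((3 + 17*(1 + 2))/(2*(1 + 2)) + √(-23)))) = -15322*(-1/(21*((½)*(3 + 17*3)/3 + I*√23))) = -15322*(-1/(21*((½)*(⅓)*(3 + 51) + I*√23))) = -15322*(-1/(21*((½)*(⅓)*54 + I*√23))) = -15322*(-1/(21*(9 + I*√23))) = -15322/(-189 - 21*I*√23)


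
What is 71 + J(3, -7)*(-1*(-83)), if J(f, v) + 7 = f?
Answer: -261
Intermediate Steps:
J(f, v) = -7 + f
71 + J(3, -7)*(-1*(-83)) = 71 + (-7 + 3)*(-1*(-83)) = 71 - 4*83 = 71 - 332 = -261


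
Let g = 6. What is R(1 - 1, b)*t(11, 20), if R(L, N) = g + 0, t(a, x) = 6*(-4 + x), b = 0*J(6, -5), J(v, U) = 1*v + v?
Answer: 576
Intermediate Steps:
J(v, U) = 2*v (J(v, U) = v + v = 2*v)
b = 0 (b = 0*(2*6) = 0*12 = 0)
t(a, x) = -24 + 6*x
R(L, N) = 6 (R(L, N) = 6 + 0 = 6)
R(1 - 1, b)*t(11, 20) = 6*(-24 + 6*20) = 6*(-24 + 120) = 6*96 = 576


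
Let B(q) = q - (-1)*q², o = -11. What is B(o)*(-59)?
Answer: -6490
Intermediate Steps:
B(q) = q + q²
B(o)*(-59) = -11*(1 - 11)*(-59) = -11*(-10)*(-59) = 110*(-59) = -6490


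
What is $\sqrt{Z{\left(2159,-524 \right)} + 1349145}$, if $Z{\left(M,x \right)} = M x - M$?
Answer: $\sqrt{215670} \approx 464.4$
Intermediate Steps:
$Z{\left(M,x \right)} = - M + M x$
$\sqrt{Z{\left(2159,-524 \right)} + 1349145} = \sqrt{2159 \left(-1 - 524\right) + 1349145} = \sqrt{2159 \left(-525\right) + 1349145} = \sqrt{-1133475 + 1349145} = \sqrt{215670}$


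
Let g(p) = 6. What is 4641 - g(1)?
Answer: 4635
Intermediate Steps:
4641 - g(1) = 4641 - 6 = 4635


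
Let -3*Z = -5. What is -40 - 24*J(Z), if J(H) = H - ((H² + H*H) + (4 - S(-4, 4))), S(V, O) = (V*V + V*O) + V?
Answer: 736/3 ≈ 245.33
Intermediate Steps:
Z = 5/3 (Z = -⅓*(-5) = 5/3 ≈ 1.6667)
S(V, O) = V + V² + O*V (S(V, O) = (V² + O*V) + V = V + V² + O*V)
J(H) = -8 + H - 2*H² (J(H) = H - ((H² + H*H) + (4 - (-4)*(1 + 4 - 4))) = H - ((H² + H²) + (4 - (-4))) = H - (2*H² + (4 - 1*(-4))) = H - (2*H² + (4 + 4)) = H - (2*H² + 8) = H - (8 + 2*H²) = H + (-8 - 2*H²) = -8 + H - 2*H²)
-40 - 24*J(Z) = -40 - 24*(-8 + 5/3 - 2*(5/3)²) = -40 - 24*(-8 + 5/3 - 2*25/9) = -40 - 24*(-8 + 5/3 - 50/9) = -40 - 24*(-107/9) = -40 + 856/3 = 736/3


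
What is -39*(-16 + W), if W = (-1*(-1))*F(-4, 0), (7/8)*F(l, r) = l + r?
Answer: 5616/7 ≈ 802.29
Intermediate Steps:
F(l, r) = 8*l/7 + 8*r/7 (F(l, r) = 8*(l + r)/7 = 8*l/7 + 8*r/7)
W = -32/7 (W = (-1*(-1))*((8/7)*(-4) + (8/7)*0) = 1*(-32/7 + 0) = 1*(-32/7) = -32/7 ≈ -4.5714)
-39*(-16 + W) = -39*(-16 - 32/7) = -39*(-144/7) = 5616/7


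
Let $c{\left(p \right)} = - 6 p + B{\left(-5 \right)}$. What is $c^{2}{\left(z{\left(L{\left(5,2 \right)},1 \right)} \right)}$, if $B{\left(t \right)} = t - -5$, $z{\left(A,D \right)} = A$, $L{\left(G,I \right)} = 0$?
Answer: $0$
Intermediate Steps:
$B{\left(t \right)} = 5 + t$ ($B{\left(t \right)} = t + 5 = 5 + t$)
$c{\left(p \right)} = - 6 p$ ($c{\left(p \right)} = - 6 p + \left(5 - 5\right) = - 6 p + 0 = - 6 p$)
$c^{2}{\left(z{\left(L{\left(5,2 \right)},1 \right)} \right)} = \left(\left(-6\right) 0\right)^{2} = 0^{2} = 0$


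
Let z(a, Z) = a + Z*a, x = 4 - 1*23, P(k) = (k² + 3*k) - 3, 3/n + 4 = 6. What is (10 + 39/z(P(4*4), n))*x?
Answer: -287432/1505 ≈ -190.98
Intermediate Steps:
n = 3/2 (n = 3/(-4 + 6) = 3/2 ≈ 1.5000)
P(k) = -3 + k² + 3*k
x = -19 (x = 4 - 23 = -19)
(10 + 39/z(P(4*4), n))*x = (10 + 39/(((-3 + (4*4)² + 3*(4*4))*(1 + 3/2))))*(-19) = (10 + 39/(((-3 + 16² + 3*16)*(5/2))))*(-19) = (10 + 39/(((-3 + 256 + 48)*(5/2))))*(-19) = (10 + 39/((301*(5/2))))*(-19) = (10 + 39/(1505/2))*(-19) = (10 + 39*(2/1505))*(-19) = (10 + 78/1505)*(-19) = (15128/1505)*(-19) = -287432/1505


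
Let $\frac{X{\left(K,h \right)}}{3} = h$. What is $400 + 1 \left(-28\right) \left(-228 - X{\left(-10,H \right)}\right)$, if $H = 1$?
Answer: $6868$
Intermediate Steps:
$X{\left(K,h \right)} = 3 h$
$400 + 1 \left(-28\right) \left(-228 - X{\left(-10,H \right)}\right) = 400 + 1 \left(-28\right) \left(-228 - 3 \cdot 1\right) = 400 - 28 \left(-228 - 3\right) = 400 - -6468 = 400 + 6468 = 6868$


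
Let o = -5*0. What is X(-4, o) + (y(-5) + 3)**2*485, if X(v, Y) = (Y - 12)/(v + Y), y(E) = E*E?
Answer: 380243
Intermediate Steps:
y(E) = E**2
o = 0
X(v, Y) = (-12 + Y)/(Y + v)
X(-4, o) + (y(-5) + 3)**2*485 = (-12 + 0)/(0 - 4) + ((-5)**2 + 3)**2*485 = -12/(-4) + (25 + 3)**2*485 = -1/4*(-12) + 28**2*485 = 3 + 784*485 = 3 + 380240 = 380243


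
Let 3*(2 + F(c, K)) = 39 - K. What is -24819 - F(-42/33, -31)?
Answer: -74521/3 ≈ -24840.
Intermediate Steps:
F(c, K) = 11 - K/3 (F(c, K) = -2 + (39 - K)/3 = -2 + (13 - K/3) = 11 - K/3)
-24819 - F(-42/33, -31) = -24819 - (11 - ⅓*(-31)) = -24819 - (11 + 31/3) = -24819 - 1*64/3 = -24819 - 64/3 = -74521/3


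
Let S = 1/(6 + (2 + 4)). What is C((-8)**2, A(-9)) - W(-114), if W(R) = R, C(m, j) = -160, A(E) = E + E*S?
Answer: -46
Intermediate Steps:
S = 1/12 (S = 1/(6 + 6) = 1/12 ≈ 0.083333)
A(E) = 13*E/12 (A(E) = E + E*(1/12) = E + E/12 = 13*E/12)
C((-8)**2, A(-9)) - W(-114) = -160 - 1*(-114) = -160 + 114 = -46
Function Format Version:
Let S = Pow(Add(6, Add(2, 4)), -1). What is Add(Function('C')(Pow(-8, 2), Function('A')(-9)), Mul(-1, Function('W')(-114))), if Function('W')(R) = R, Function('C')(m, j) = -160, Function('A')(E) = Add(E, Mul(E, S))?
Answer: -46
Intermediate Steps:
S = Rational(1, 12) (S = Pow(Add(6, 6), -1) = Pow(12, -1) = Rational(1, 12) ≈ 0.083333)
Function('A')(E) = Mul(Rational(13, 12), E) (Function('A')(E) = Add(E, Mul(E, Rational(1, 12))) = Add(E, Mul(Rational(1, 12), E)) = Mul(Rational(13, 12), E))
Add(Function('C')(Pow(-8, 2), Function('A')(-9)), Mul(-1, Function('W')(-114))) = Add(-160, Mul(-1, -114)) = Add(-160, 114) = -46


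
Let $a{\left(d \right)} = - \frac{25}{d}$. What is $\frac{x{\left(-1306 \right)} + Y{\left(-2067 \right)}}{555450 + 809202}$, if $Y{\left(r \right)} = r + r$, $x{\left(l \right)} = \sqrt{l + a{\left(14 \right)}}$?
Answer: $- \frac{689}{227442} + \frac{i \sqrt{256326}}{19105128} \approx -0.0030293 + 2.65 \cdot 10^{-5} i$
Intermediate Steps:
$x{\left(l \right)} = \sqrt{- \frac{25}{14} + l}$ ($x{\left(l \right)} = \sqrt{l - \frac{25}{14}} = \sqrt{- \frac{25}{14} + l}$)
$Y{\left(r \right)} = 2 r$
$\frac{x{\left(-1306 \right)} + Y{\left(-2067 \right)}}{555450 + 809202} = \frac{\frac{\sqrt{-350 + 196 \left(-1306\right)}}{14} + 2 \left(-2067\right)}{555450 + 809202} = \frac{\frac{\sqrt{-350 - 255976}}{14} - 4134}{1364652} = \left(\frac{\sqrt{-256326}}{14} - 4134\right) \frac{1}{1364652} = \left(\frac{i \sqrt{256326}}{14} - 4134\right) \frac{1}{1364652} = \left(-4134 + \frac{i \sqrt{256326}}{14}\right) \frac{1}{1364652} = - \frac{689}{227442} + \frac{i \sqrt{256326}}{19105128}$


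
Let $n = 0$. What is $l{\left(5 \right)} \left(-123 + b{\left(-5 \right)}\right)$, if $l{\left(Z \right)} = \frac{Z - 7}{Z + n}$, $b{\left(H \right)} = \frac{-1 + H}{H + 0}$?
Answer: $\frac{1218}{25} \approx 48.72$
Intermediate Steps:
$b{\left(H \right)} = \frac{-1 + H}{H}$
$l{\left(Z \right)} = \frac{-7 + Z}{Z}$ ($l{\left(Z \right)} = \frac{Z - 7}{Z + 0} = \frac{-7 + Z}{Z}$)
$l{\left(5 \right)} \left(-123 + b{\left(-5 \right)}\right) = \frac{-7 + 5}{5} \left(-123 + \frac{-1 - 5}{-5}\right) = \frac{1}{5} \left(-2\right) \left(-123 - - \frac{6}{5}\right) = - \frac{2 \left(-123 + \frac{6}{5}\right)}{5} = \left(- \frac{2}{5}\right) \left(- \frac{609}{5}\right) = \frac{1218}{25}$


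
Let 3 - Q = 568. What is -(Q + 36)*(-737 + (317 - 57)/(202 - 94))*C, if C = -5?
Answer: 52460930/27 ≈ 1.9430e+6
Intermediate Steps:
Q = -565 (Q = 3 - 1*568 = 3 - 568 = -565)
-(Q + 36)*(-737 + (317 - 57)/(202 - 94))*C = -(-565 + 36)*(-737 + (317 - 57)/(202 - 94))*(-5) = -(-529*(-737 + 260/108))*(-5) = -(-529*(-737 + 260*(1/108)))*(-5) = -(-529*(-737 + 65/27))*(-5) = -(-529*(-19834/27))*(-5) = -10492186*(-5)/27 = -1*(-52460930/27) = 52460930/27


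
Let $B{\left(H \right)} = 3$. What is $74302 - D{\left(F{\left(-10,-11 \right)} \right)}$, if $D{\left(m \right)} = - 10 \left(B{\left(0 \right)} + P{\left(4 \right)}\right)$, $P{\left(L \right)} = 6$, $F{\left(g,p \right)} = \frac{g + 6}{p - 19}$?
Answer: $74392$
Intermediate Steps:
$F{\left(g,p \right)} = \frac{6 + g}{-19 + p}$
$D{\left(m \right)} = -90$ ($D{\left(m \right)} = - 10 \left(3 + 6\right) = \left(-10\right) 9 = -90$)
$74302 - D{\left(F{\left(-10,-11 \right)} \right)} = 74302 - -90 = 74302 + 90 = 74392$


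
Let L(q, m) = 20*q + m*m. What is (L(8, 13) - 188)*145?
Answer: 20445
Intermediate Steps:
L(q, m) = m**2 + 20*q (L(q, m) = 20*q + m**2 = m**2 + 20*q)
(L(8, 13) - 188)*145 = ((13**2 + 20*8) - 188)*145 = ((169 + 160) - 188)*145 = (329 - 188)*145 = 141*145 = 20445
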